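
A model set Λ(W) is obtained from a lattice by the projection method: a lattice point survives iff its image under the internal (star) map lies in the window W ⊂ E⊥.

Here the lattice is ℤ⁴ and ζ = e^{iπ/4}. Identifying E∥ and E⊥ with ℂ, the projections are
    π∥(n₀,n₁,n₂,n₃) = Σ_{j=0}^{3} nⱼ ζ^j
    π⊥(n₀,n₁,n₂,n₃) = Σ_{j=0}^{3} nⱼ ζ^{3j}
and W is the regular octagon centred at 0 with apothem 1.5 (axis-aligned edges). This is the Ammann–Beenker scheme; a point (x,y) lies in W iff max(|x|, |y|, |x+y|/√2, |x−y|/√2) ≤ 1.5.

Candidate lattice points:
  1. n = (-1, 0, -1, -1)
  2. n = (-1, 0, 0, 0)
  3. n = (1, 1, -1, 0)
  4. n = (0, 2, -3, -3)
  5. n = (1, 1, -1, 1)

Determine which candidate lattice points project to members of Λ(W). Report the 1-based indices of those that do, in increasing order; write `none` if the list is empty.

2

With ζ = e^{iπ/4} the internal vectors are ζ^0,ζ^3,ζ^6,ζ^9.
#1 (-1, 0, -1, -1): internal (-1.7071, 0.2929); octagon support 1.7071 vs apothem 1.5 → ∉ W
#2 (-1, 0, 0, 0): internal (-1.0000, 0.0000); octagon support 1.0000 vs apothem 1.5 → ∈ W
#3 (1, 1, -1, 0): internal (0.2929, 1.7071); octagon support 1.7071 vs apothem 1.5 → ∉ W
#4 (0, 2, -3, -3): internal (-3.5355, 2.2929); octagon support 4.1213 vs apothem 1.5 → ∉ W
#5 (1, 1, -1, 1): internal (1.0000, 2.4142); octagon support 2.4142 vs apothem 1.5 → ∉ W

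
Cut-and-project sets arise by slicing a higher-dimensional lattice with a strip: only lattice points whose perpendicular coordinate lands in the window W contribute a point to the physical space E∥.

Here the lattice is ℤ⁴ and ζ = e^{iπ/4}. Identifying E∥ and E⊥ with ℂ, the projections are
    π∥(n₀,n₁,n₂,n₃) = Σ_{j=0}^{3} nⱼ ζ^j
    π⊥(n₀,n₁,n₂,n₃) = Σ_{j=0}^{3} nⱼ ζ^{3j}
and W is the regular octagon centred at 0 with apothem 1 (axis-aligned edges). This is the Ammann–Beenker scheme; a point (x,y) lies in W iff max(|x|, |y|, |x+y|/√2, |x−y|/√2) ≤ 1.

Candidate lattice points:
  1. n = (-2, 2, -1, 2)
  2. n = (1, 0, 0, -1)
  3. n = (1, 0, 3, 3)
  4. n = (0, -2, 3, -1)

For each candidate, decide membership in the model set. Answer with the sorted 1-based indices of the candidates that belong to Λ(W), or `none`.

2

Internal map: ζ^{3j} for j=0..3 gives (1,0), (−√2/2,√2/2), (0,−1), (√2/2,√2/2).
candidate 1: n = (-2, 2, -1, 2) → π⊥ ≈ (-2.00000, +3.82843); max(|x|,|y|,|x±y|/√2) = 4.12132 > 1 ⇒ ∉ W
candidate 2: n = (1, 0, 0, -1) → π⊥ ≈ (+0.29289, -0.70711); max(|x|,|y|,|x±y|/√2) = 0.70711 ≤ 1 ⇒ ∈ W
candidate 3: n = (1, 0, 3, 3) → π⊥ ≈ (+3.12132, -0.87868); max(|x|,|y|,|x±y|/√2) = 3.12132 > 1 ⇒ ∉ W
candidate 4: n = (0, -2, 3, -1) → π⊥ ≈ (+0.70711, -5.12132); max(|x|,|y|,|x±y|/√2) = 5.12132 > 1 ⇒ ∉ W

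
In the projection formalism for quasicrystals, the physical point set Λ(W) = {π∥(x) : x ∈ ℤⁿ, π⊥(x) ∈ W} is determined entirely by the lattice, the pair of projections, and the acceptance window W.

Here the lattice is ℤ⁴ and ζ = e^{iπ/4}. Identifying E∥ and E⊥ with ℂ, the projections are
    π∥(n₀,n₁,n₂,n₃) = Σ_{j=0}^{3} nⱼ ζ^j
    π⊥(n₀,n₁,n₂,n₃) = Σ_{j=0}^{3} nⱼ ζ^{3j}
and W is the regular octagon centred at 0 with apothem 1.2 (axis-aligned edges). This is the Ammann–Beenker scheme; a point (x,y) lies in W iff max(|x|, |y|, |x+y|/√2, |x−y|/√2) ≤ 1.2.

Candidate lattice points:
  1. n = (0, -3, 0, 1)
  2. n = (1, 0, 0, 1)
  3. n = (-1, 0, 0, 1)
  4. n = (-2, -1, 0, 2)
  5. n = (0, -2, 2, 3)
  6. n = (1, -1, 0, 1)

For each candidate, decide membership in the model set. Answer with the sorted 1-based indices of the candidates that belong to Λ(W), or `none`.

With ζ = e^{iπ/4} the internal vectors are ζ^0,ζ^3,ζ^6,ζ^9.
#1 (0, -3, 0, 1): internal (2.828427, -1.414214); octagon support 3.000000 vs apothem 1.2 → ∉ W
#2 (1, 0, 0, 1): internal (1.707107, 0.707107); octagon support 1.707107 vs apothem 1.2 → ∉ W
#3 (-1, 0, 0, 1): internal (-0.292893, 0.707107); octagon support 0.707107 vs apothem 1.2 → ∈ W
#4 (-2, -1, 0, 2): internal (0.121320, 0.707107); octagon support 0.707107 vs apothem 1.2 → ∈ W
#5 (0, -2, 2, 3): internal (3.535534, -1.292893); octagon support 3.535534 vs apothem 1.2 → ∉ W
#6 (1, -1, 0, 1): internal (2.414214, 0.000000); octagon support 2.414214 vs apothem 1.2 → ∉ W

3, 4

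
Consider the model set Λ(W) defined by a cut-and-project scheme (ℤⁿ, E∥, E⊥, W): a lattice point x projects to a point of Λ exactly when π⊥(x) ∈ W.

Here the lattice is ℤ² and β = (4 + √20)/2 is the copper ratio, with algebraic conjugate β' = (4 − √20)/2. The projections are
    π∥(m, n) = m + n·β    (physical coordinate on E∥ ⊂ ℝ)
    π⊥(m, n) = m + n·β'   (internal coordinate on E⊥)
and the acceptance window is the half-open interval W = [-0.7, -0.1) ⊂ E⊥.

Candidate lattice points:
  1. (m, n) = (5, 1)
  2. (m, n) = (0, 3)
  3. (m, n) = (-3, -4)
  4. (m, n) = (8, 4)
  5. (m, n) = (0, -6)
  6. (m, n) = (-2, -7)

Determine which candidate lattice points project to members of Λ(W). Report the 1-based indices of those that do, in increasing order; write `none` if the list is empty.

Compute β' = (4−√20)/2 = -0.2361, so π⊥(m,n) = m -0.2361·n.
#1 (5,1): internal coord 5 + (1)·β' = +4.7639; +4.7639 ∉ [-0.7, -0.1) → out
#2 (0,3): internal coord 0 + (3)·β' = -0.7082; -0.7082 ∉ [-0.7, -0.1) → out
#3 (-3,-4): internal coord -3 + (-4)·β' = -2.0557; -2.0557 ∉ [-0.7, -0.1) → out
#4 (8,4): internal coord 8 + (4)·β' = +7.0557; +7.0557 ∉ [-0.7, -0.1) → out
#5 (0,-6): internal coord 0 + (-6)·β' = +1.4164; +1.4164 ∉ [-0.7, -0.1) → out
#6 (-2,-7): internal coord -2 + (-7)·β' = -0.3475; -0.3475 ∈ [-0.7, -0.1) → IN Λ

6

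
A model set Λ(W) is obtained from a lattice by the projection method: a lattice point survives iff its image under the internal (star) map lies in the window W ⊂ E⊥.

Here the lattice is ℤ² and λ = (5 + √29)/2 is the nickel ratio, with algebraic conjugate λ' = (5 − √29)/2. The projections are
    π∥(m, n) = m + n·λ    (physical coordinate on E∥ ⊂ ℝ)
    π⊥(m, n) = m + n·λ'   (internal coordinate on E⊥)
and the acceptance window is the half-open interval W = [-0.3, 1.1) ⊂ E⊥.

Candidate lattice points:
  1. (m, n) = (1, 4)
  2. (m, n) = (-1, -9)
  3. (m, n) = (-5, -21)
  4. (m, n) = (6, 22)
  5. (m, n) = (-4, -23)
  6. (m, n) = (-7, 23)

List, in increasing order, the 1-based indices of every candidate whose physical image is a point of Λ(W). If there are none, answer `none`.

1, 2, 5

Numerically λ ≈ 5.19258 and λ' = −1/λ ≈ -0.19258.
[1] lift (1,4): star map gives 0.22967; window check -0.3 ≤ 0.22967 < 1.1 is true → IN Λ
[2] lift (-1,-9): star map gives 0.73324; window check -0.3 ≤ 0.73324 < 1.1 is true → IN Λ
[3] lift (-5,-21): star map gives -0.95577; window check -0.3 ≤ -0.95577 < 1.1 is false → out
[4] lift (6,22): star map gives 1.76319; window check -0.3 ≤ 1.76319 < 1.1 is false → out
[5] lift (-4,-23): star map gives 0.42940; window check -0.3 ≤ 0.42940 < 1.1 is true → IN Λ
[6] lift (-7,23): star map gives -11.42940; window check -0.3 ≤ -11.42940 < 1.1 is false → out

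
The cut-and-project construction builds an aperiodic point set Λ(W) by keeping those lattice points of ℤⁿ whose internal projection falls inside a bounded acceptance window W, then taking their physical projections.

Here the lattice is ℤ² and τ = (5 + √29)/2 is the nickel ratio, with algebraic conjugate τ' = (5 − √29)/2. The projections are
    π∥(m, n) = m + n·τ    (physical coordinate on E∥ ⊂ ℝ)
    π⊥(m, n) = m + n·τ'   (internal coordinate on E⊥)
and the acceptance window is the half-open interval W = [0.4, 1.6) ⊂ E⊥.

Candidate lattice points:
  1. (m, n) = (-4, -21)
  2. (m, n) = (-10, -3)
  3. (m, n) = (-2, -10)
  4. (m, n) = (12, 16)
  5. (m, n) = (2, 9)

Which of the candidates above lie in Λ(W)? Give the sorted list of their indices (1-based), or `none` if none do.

none

τ' = (5−√29)/2 ≈ -0.19258.
[1] lift (-4,-21): star map gives 0.04423; window check 0.4 ≤ 0.04423 < 1.6 is false → out
[2] lift (-10,-3): star map gives -9.42225; window check 0.4 ≤ -9.42225 < 1.6 is false → out
[3] lift (-2,-10): star map gives -0.07418; window check 0.4 ≤ -0.07418 < 1.6 is false → out
[4] lift (12,16): star map gives 8.91868; window check 0.4 ≤ 8.91868 < 1.6 is false → out
[5] lift (2,9): star map gives 0.26676; window check 0.4 ≤ 0.26676 < 1.6 is false → out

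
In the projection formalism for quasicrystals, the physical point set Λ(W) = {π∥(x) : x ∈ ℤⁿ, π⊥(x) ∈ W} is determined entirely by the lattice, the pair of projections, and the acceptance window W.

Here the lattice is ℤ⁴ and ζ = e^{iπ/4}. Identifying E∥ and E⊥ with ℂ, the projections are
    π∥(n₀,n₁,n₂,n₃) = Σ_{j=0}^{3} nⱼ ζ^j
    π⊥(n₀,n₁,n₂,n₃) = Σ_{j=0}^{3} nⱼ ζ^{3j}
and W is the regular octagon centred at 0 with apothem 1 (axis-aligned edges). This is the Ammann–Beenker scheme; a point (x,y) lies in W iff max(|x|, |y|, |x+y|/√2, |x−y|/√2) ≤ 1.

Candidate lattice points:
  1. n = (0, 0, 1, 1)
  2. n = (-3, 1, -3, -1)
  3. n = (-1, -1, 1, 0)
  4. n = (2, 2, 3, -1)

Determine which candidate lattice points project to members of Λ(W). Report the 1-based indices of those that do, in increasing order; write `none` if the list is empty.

π⊥(n) = n₀ + n₁ζ³ + n₂ζ⁶ + n₃ζ⁹ where ζ = e^{iπ/4}.
#1 (0, 0, 1, 1): internal (0.707107, -0.292893); octagon support 0.707107 vs apothem 1 → ∈ W
#2 (-3, 1, -3, -1): internal (-4.414214, 3.000000); octagon support 5.242641 vs apothem 1 → ∉ W
#3 (-1, -1, 1, 0): internal (-0.292893, -1.707107); octagon support 1.707107 vs apothem 1 → ∉ W
#4 (2, 2, 3, -1): internal (-0.121320, -2.292893); octagon support 2.292893 vs apothem 1 → ∉ W

1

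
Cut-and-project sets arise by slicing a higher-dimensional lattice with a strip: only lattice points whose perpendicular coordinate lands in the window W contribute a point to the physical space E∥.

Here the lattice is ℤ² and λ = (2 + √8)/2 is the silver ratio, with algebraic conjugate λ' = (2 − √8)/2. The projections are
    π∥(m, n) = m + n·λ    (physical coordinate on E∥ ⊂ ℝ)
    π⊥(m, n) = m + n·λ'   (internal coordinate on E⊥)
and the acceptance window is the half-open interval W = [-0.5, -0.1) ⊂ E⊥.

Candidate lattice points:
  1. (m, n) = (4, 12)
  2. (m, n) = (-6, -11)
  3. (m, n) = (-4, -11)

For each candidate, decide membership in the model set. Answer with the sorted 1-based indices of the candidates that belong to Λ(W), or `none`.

Compute λ' = (2−√8)/2 = -0.414214, so π⊥(m,n) = m -0.414214·n.
[1] lift (4,12): star map gives -0.970563; window check -0.5 ≤ -0.970563 < -0.1 is false → out
[2] lift (-6,-11): star map gives -1.443651; window check -0.5 ≤ -1.443651 < -0.1 is false → out
[3] lift (-4,-11): star map gives 0.556349; window check -0.5 ≤ 0.556349 < -0.1 is false → out

none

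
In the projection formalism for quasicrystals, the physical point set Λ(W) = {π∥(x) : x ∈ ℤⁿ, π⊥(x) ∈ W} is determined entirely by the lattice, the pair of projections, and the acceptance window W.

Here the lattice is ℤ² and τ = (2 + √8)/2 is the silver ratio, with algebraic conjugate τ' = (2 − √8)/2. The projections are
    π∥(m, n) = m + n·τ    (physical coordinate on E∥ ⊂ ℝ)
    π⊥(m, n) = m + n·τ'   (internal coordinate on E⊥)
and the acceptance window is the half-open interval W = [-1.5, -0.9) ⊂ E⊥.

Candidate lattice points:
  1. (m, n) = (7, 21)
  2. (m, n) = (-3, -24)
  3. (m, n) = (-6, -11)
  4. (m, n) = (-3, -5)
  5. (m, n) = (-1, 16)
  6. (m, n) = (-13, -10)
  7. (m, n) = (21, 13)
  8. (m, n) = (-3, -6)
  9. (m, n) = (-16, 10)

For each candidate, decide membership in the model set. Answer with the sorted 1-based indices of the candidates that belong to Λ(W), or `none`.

3, 4

Compute τ' = (2−√8)/2 = -0.414214, so π⊥(m,n) = m -0.414214·n.
[1] lift (7,21): star map gives -1.698485; window check -1.5 ≤ -1.698485 < -0.9 is false → out
[2] lift (-3,-24): star map gives 6.941125; window check -1.5 ≤ 6.941125 < -0.9 is false → out
[3] lift (-6,-11): star map gives -1.443651; window check -1.5 ≤ -1.443651 < -0.9 is true → IN Λ
[4] lift (-3,-5): star map gives -0.928932; window check -1.5 ≤ -0.928932 < -0.9 is true → IN Λ
[5] lift (-1,16): star map gives -7.627417; window check -1.5 ≤ -7.627417 < -0.9 is false → out
[6] lift (-13,-10): star map gives -8.857864; window check -1.5 ≤ -8.857864 < -0.9 is false → out
[7] lift (21,13): star map gives 15.615224; window check -1.5 ≤ 15.615224 < -0.9 is false → out
[8] lift (-3,-6): star map gives -0.514719; window check -1.5 ≤ -0.514719 < -0.9 is false → out
[9] lift (-16,10): star map gives -20.142136; window check -1.5 ≤ -20.142136 < -0.9 is false → out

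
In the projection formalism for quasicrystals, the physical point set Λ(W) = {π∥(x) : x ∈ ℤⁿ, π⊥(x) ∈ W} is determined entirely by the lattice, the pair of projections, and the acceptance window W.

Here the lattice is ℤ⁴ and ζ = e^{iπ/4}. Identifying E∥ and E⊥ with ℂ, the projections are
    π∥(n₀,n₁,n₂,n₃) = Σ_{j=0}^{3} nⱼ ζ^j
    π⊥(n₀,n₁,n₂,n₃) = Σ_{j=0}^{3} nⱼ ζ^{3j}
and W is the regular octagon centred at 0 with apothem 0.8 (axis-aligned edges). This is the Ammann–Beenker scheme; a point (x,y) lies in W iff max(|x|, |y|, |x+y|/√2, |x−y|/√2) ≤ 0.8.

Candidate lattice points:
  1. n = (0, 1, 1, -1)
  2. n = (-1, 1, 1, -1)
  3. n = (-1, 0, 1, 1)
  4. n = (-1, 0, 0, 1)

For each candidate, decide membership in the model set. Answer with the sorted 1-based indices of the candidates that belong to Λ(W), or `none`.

3, 4

With ζ = e^{iπ/4} the internal vectors are ζ^0,ζ^3,ζ^6,ζ^9.
#1 (0, 1, 1, -1): internal (-1.41421, -1.00000); octagon support 1.70711 vs apothem 0.8 → ∉ W
#2 (-1, 1, 1, -1): internal (-2.41421, -1.00000); octagon support 2.41421 vs apothem 0.8 → ∉ W
#3 (-1, 0, 1, 1): internal (-0.29289, -0.29289); octagon support 0.41421 vs apothem 0.8 → ∈ W
#4 (-1, 0, 0, 1): internal (-0.29289, 0.70711); octagon support 0.70711 vs apothem 0.8 → ∈ W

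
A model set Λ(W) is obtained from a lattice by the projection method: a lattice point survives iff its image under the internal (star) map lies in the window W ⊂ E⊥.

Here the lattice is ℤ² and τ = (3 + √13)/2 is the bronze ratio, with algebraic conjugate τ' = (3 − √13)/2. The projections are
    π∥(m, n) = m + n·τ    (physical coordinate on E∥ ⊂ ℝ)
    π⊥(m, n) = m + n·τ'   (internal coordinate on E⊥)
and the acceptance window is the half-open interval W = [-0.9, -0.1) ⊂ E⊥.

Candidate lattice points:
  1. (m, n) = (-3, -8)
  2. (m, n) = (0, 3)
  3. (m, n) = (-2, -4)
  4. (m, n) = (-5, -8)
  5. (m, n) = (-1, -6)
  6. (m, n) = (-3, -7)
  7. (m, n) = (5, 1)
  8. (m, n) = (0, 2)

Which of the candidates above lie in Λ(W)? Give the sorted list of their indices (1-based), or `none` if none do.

1, 3, 6, 8

Compute τ' = (3−√13)/2 = -0.30278, so π⊥(m,n) = m -0.30278·n.
#1 (-3,-8): internal coord -3 + (-8)·τ' = -0.57779; -0.57779 ∈ [-0.9, -0.1) → IN Λ
#2 (0,3): internal coord 0 + (3)·τ' = -0.90833; -0.90833 ∉ [-0.9, -0.1) → out
#3 (-2,-4): internal coord -2 + (-4)·τ' = -0.78890; -0.78890 ∈ [-0.9, -0.1) → IN Λ
#4 (-5,-8): internal coord -5 + (-8)·τ' = -2.57779; -2.57779 ∉ [-0.9, -0.1) → out
#5 (-1,-6): internal coord -1 + (-6)·τ' = +0.81665; +0.81665 ∉ [-0.9, -0.1) → out
#6 (-3,-7): internal coord -3 + (-7)·τ' = -0.88057; -0.88057 ∈ [-0.9, -0.1) → IN Λ
#7 (5,1): internal coord 5 + (1)·τ' = +4.69722; +4.69722 ∉ [-0.9, -0.1) → out
#8 (0,2): internal coord 0 + (2)·τ' = -0.60555; -0.60555 ∈ [-0.9, -0.1) → IN Λ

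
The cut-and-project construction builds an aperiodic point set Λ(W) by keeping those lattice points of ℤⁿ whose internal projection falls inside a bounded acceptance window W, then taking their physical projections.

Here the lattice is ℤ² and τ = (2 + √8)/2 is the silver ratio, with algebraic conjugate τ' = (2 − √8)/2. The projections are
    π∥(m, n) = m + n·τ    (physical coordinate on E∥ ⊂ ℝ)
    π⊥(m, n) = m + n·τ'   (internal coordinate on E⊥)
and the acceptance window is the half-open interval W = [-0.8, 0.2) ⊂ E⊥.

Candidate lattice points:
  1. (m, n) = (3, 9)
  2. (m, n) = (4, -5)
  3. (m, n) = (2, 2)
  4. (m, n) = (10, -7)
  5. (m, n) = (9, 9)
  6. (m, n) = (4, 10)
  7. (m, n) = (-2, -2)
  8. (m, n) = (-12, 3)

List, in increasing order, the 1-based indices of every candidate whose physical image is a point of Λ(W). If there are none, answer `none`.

τ' = (2−√8)/2 ≈ -0.41421.
[1] lift (3,9): star map gives -0.72792; window check -0.8 ≤ -0.72792 < 0.2 is true → IN Λ
[2] lift (4,-5): star map gives 6.07107; window check -0.8 ≤ 6.07107 < 0.2 is false → out
[3] lift (2,2): star map gives 1.17157; window check -0.8 ≤ 1.17157 < 0.2 is false → out
[4] lift (10,-7): star map gives 12.89949; window check -0.8 ≤ 12.89949 < 0.2 is false → out
[5] lift (9,9): star map gives 5.27208; window check -0.8 ≤ 5.27208 < 0.2 is false → out
[6] lift (4,10): star map gives -0.14214; window check -0.8 ≤ -0.14214 < 0.2 is true → IN Λ
[7] lift (-2,-2): star map gives -1.17157; window check -0.8 ≤ -1.17157 < 0.2 is false → out
[8] lift (-12,3): star map gives -13.24264; window check -0.8 ≤ -13.24264 < 0.2 is false → out

1, 6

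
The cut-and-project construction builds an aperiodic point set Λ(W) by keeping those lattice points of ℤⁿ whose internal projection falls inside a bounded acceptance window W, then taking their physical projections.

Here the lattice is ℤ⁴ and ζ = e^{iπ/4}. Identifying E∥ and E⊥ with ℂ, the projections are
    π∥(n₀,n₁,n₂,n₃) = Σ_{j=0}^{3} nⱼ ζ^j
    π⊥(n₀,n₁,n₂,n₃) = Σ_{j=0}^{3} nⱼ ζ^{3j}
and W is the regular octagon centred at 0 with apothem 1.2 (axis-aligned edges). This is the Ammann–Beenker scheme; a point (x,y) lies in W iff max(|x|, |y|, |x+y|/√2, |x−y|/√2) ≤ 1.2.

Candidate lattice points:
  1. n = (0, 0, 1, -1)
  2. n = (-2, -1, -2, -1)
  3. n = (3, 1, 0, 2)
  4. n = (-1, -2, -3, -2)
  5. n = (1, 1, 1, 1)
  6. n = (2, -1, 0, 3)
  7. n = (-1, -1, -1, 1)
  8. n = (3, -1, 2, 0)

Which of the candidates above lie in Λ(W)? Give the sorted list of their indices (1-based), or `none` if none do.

4, 5, 7

Internal map: ζ^{3j} for j=0..3 gives (1,0), (−√2/2,√2/2), (0,−1), (√2/2,√2/2).
#1 (0, 0, 1, -1): internal (-0.7071, -1.7071); octagon support 1.7071 vs apothem 1.2 → ∉ W
#2 (-2, -1, -2, -1): internal (-2.0000, 0.5858); octagon support 2.0000 vs apothem 1.2 → ∉ W
#3 (3, 1, 0, 2): internal (3.7071, 2.1213); octagon support 4.1213 vs apothem 1.2 → ∉ W
#4 (-1, -2, -3, -2): internal (-1.0000, 0.1716); octagon support 1.0000 vs apothem 1.2 → ∈ W
#5 (1, 1, 1, 1): internal (1.0000, 0.4142); octagon support 1.0000 vs apothem 1.2 → ∈ W
#6 (2, -1, 0, 3): internal (4.8284, 1.4142); octagon support 4.8284 vs apothem 1.2 → ∉ W
#7 (-1, -1, -1, 1): internal (0.4142, 1.0000); octagon support 1.0000 vs apothem 1.2 → ∈ W
#8 (3, -1, 2, 0): internal (3.7071, -2.7071); octagon support 4.5355 vs apothem 1.2 → ∉ W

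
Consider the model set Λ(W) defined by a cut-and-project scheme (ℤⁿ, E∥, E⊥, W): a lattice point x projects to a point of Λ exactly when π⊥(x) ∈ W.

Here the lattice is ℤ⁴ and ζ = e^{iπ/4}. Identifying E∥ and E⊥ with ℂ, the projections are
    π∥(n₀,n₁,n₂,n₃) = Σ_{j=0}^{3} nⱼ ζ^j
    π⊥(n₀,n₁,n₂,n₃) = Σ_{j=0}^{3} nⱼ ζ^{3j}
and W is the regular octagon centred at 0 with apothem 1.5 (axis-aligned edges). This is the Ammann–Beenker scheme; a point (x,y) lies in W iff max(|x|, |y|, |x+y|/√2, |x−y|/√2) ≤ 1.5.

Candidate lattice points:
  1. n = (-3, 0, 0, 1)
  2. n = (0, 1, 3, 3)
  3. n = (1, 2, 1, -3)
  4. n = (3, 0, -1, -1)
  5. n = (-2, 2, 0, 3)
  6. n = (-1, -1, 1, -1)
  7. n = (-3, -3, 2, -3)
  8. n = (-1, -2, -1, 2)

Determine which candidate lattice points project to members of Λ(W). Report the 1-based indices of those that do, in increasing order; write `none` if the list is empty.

2

Internal map: ζ^{3j} for j=0..3 gives (1,0), (−√2/2,√2/2), (0,−1), (√2/2,√2/2).
#1 (-3, 0, 0, 1): internal (-2.2929, 0.7071); octagon support 2.2929 vs apothem 1.5 → ∉ W
#2 (0, 1, 3, 3): internal (1.4142, -0.1716); octagon support 1.4142 vs apothem 1.5 → ∈ W
#3 (1, 2, 1, -3): internal (-2.5355, -1.7071); octagon support 3.0000 vs apothem 1.5 → ∉ W
#4 (3, 0, -1, -1): internal (2.2929, 0.2929); octagon support 2.2929 vs apothem 1.5 → ∉ W
#5 (-2, 2, 0, 3): internal (-1.2929, 3.5355); octagon support 3.5355 vs apothem 1.5 → ∉ W
#6 (-1, -1, 1, -1): internal (-1.0000, -2.4142); octagon support 2.4142 vs apothem 1.5 → ∉ W
#7 (-3, -3, 2, -3): internal (-3.0000, -6.2426); octagon support 6.5355 vs apothem 1.5 → ∉ W
#8 (-1, -2, -1, 2): internal (1.8284, 1.0000); octagon support 2.0000 vs apothem 1.5 → ∉ W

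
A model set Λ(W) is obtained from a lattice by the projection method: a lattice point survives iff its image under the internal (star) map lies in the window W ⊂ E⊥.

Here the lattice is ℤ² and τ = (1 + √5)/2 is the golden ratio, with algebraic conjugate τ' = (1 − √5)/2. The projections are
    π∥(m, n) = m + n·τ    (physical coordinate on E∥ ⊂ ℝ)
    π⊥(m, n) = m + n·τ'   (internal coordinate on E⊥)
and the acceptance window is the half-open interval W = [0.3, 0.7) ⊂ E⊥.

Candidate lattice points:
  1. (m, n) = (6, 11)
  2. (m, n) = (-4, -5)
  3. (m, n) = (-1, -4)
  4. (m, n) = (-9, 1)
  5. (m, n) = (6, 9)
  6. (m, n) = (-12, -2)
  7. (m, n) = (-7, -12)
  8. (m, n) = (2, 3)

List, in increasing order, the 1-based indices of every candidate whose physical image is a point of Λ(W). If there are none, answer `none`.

5, 7

Compute τ' = (1−√5)/2 = -0.61803, so π⊥(m,n) = m -0.61803·n.
candidate 1: (m,n)=(6,11) → π∥ = 6+11·τ ≈ 23.79837, π⊥ = 6+11·τ' ≈ -0.79837 ∉ [0.3, 0.7) ⇒ out
candidate 2: (m,n)=(-4,-5) → π∥ = -4-5·τ ≈ -12.09017, π⊥ = -4-5·τ' ≈ -0.90983 ∉ [0.3, 0.7) ⇒ out
candidate 3: (m,n)=(-1,-4) → π∥ = -1-4·τ ≈ -7.47214, π⊥ = -1-4·τ' ≈ 1.47214 ∉ [0.3, 0.7) ⇒ out
candidate 4: (m,n)=(-9,1) → π∥ = -9+1·τ ≈ -7.38197, π⊥ = -9+1·τ' ≈ -9.61803 ∉ [0.3, 0.7) ⇒ out
candidate 5: (m,n)=(6,9) → π∥ = 6+9·τ ≈ 20.56231, π⊥ = 6+9·τ' ≈ 0.43769 ∈ [0.3, 0.7) ⇒ IN Λ
candidate 6: (m,n)=(-12,-2) → π∥ = -12-2·τ ≈ -15.23607, π⊥ = -12-2·τ' ≈ -10.76393 ∉ [0.3, 0.7) ⇒ out
candidate 7: (m,n)=(-7,-12) → π∥ = -7-12·τ ≈ -26.41641, π⊥ = -7-12·τ' ≈ 0.41641 ∈ [0.3, 0.7) ⇒ IN Λ
candidate 8: (m,n)=(2,3) → π∥ = 2+3·τ ≈ 6.85410, π⊥ = 2+3·τ' ≈ 0.14590 ∉ [0.3, 0.7) ⇒ out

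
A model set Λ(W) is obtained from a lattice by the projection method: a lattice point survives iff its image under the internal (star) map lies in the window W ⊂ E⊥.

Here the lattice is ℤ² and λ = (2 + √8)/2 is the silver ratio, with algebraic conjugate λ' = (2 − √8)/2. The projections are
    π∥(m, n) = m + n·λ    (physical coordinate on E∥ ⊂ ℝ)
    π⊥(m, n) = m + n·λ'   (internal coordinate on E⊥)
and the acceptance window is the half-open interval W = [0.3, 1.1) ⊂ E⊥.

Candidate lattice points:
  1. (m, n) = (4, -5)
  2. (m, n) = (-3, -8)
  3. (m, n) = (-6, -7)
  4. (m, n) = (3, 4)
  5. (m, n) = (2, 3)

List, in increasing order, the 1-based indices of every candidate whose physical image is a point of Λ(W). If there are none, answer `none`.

λ' = (2−√8)/2 ≈ -0.41421.
#1 (4,-5): internal coord 4 + (-5)·λ' = +6.07107; +6.07107 ∉ [0.3, 1.1) → out
#2 (-3,-8): internal coord -3 + (-8)·λ' = +0.31371; +0.31371 ∈ [0.3, 1.1) → IN Λ
#3 (-6,-7): internal coord -6 + (-7)·λ' = -3.10051; -3.10051 ∉ [0.3, 1.1) → out
#4 (3,4): internal coord 3 + (4)·λ' = +1.34315; +1.34315 ∉ [0.3, 1.1) → out
#5 (2,3): internal coord 2 + (3)·λ' = +0.75736; +0.75736 ∈ [0.3, 1.1) → IN Λ

2, 5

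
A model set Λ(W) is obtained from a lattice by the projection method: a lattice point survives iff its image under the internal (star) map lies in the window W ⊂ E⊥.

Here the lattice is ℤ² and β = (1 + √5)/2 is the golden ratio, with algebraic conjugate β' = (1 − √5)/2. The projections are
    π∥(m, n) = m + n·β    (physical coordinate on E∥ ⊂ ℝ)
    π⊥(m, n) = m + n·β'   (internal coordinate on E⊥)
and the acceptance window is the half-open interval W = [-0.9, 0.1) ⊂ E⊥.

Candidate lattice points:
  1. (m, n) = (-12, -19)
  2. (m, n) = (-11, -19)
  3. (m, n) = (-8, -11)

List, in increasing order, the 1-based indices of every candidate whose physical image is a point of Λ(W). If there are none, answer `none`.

1

Numerically β ≈ 1.618034 and β' = −1/β ≈ -0.618034.
#1 (-12,-19): internal coord -12 + (-19)·β' = -0.257354; -0.257354 ∈ [-0.9, 0.1) → IN Λ
#2 (-11,-19): internal coord -11 + (-19)·β' = +0.742646; +0.742646 ∉ [-0.9, 0.1) → out
#3 (-8,-11): internal coord -8 + (-11)·β' = -1.201626; -1.201626 ∉ [-0.9, 0.1) → out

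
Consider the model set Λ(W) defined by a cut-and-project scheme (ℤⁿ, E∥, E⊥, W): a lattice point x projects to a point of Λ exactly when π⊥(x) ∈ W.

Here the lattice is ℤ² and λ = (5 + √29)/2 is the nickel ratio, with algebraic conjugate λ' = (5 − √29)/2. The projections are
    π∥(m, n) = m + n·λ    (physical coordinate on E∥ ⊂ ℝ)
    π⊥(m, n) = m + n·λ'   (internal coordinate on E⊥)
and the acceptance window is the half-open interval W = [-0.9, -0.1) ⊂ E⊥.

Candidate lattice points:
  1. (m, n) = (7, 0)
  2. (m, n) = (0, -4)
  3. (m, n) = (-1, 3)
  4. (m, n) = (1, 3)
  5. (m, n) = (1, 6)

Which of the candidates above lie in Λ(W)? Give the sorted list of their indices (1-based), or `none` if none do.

5

λ' = (5−√29)/2 ≈ -0.1926.
[1] lift (7,0): star map gives 7.0000; window check -0.9 ≤ 7.0000 < -0.1 is false → out
[2] lift (0,-4): star map gives 0.7703; window check -0.9 ≤ 0.7703 < -0.1 is false → out
[3] lift (-1,3): star map gives -1.5777; window check -0.9 ≤ -1.5777 < -0.1 is false → out
[4] lift (1,3): star map gives 0.4223; window check -0.9 ≤ 0.4223 < -0.1 is false → out
[5] lift (1,6): star map gives -0.1555; window check -0.9 ≤ -0.1555 < -0.1 is true → IN Λ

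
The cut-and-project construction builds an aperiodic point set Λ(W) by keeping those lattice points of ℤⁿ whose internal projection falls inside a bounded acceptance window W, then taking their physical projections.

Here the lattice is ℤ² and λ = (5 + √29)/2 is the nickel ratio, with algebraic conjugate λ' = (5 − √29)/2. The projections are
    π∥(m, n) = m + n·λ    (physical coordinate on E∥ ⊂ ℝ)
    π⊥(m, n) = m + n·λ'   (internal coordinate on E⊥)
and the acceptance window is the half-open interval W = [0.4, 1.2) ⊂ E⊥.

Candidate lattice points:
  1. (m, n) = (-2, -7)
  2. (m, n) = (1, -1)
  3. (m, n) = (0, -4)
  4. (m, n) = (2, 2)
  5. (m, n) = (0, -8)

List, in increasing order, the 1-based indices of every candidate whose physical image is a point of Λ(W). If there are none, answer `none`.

2, 3

Numerically λ ≈ 5.1926 and λ' = −1/λ ≈ -0.1926.
candidate 1: (m,n)=(-2,-7) → π∥ = -2-7·λ ≈ -38.3481, π⊥ = -2-7·λ' ≈ -0.6519 ∉ [0.4, 1.2) ⇒ out
candidate 2: (m,n)=(1,-1) → π∥ = 1-1·λ ≈ -4.1926, π⊥ = 1-1·λ' ≈ 1.1926 ∈ [0.4, 1.2) ⇒ IN Λ
candidate 3: (m,n)=(0,-4) → π∥ = 0-4·λ ≈ -20.7703, π⊥ = 0-4·λ' ≈ 0.7703 ∈ [0.4, 1.2) ⇒ IN Λ
candidate 4: (m,n)=(2,2) → π∥ = 2+2·λ ≈ 12.3852, π⊥ = 2+2·λ' ≈ 1.6148 ∉ [0.4, 1.2) ⇒ out
candidate 5: (m,n)=(0,-8) → π∥ = 0-8·λ ≈ -41.5407, π⊥ = 0-8·λ' ≈ 1.5407 ∉ [0.4, 1.2) ⇒ out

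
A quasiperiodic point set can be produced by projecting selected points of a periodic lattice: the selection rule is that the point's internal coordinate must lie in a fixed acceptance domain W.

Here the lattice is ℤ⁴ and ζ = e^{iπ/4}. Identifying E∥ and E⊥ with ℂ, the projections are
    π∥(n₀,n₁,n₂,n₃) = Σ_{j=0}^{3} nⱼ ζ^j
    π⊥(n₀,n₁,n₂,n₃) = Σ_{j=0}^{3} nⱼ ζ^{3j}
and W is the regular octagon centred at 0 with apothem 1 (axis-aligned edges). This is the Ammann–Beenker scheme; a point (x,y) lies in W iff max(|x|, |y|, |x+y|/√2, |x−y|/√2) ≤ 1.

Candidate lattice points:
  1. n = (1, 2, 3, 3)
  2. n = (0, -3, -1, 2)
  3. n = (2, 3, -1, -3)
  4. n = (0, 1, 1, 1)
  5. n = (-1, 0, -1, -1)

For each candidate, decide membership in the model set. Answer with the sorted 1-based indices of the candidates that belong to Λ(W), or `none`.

4

Internal map: ζ^{3j} for j=0..3 gives (1,0), (−√2/2,√2/2), (0,−1), (√2/2,√2/2).
#1 (1, 2, 3, 3): internal (1.707107, 0.535534); octagon support 1.707107 vs apothem 1 → ∉ W
#2 (0, -3, -1, 2): internal (3.535534, 0.292893); octagon support 3.535534 vs apothem 1 → ∉ W
#3 (2, 3, -1, -3): internal (-2.242641, 1.000000); octagon support 2.292893 vs apothem 1 → ∉ W
#4 (0, 1, 1, 1): internal (0.000000, 0.414214); octagon support 0.414214 vs apothem 1 → ∈ W
#5 (-1, 0, -1, -1): internal (-1.707107, 0.292893); octagon support 1.707107 vs apothem 1 → ∉ W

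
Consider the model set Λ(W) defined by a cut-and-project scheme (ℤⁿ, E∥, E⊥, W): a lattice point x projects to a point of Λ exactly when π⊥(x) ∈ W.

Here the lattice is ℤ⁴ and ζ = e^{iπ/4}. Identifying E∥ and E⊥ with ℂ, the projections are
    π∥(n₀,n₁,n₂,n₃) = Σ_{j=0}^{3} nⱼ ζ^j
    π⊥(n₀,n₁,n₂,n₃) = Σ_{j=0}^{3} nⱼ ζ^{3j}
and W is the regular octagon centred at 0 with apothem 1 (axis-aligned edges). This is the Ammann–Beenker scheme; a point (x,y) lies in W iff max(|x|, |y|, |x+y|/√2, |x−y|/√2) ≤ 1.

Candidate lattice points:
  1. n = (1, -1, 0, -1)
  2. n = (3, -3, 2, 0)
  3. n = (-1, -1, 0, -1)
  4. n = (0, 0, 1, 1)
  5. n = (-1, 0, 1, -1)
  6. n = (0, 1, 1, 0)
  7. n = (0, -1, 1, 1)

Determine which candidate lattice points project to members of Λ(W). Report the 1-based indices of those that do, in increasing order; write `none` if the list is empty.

4, 6

π⊥(n) = n₀ + n₁ζ³ + n₂ζ⁶ + n₃ζ⁹ where ζ = e^{iπ/4}.
candidate 1: n = (1, -1, 0, -1) → π⊥ ≈ (+1.000000, -1.414214); max(|x|,|y|,|x±y|/√2) = 1.707107 > 1 ⇒ ∉ W
candidate 2: n = (3, -3, 2, 0) → π⊥ ≈ (+5.121320, -4.121320); max(|x|,|y|,|x±y|/√2) = 6.535534 > 1 ⇒ ∉ W
candidate 3: n = (-1, -1, 0, -1) → π⊥ ≈ (-1.000000, -1.414214); max(|x|,|y|,|x±y|/√2) = 1.707107 > 1 ⇒ ∉ W
candidate 4: n = (0, 0, 1, 1) → π⊥ ≈ (+0.707107, -0.292893); max(|x|,|y|,|x±y|/√2) = 0.707107 ≤ 1 ⇒ ∈ W
candidate 5: n = (-1, 0, 1, -1) → π⊥ ≈ (-1.707107, -1.707107); max(|x|,|y|,|x±y|/√2) = 2.414214 > 1 ⇒ ∉ W
candidate 6: n = (0, 1, 1, 0) → π⊥ ≈ (-0.707107, -0.292893); max(|x|,|y|,|x±y|/√2) = 0.707107 ≤ 1 ⇒ ∈ W
candidate 7: n = (0, -1, 1, 1) → π⊥ ≈ (+1.414214, -1.000000); max(|x|,|y|,|x±y|/√2) = 1.707107 > 1 ⇒ ∉ W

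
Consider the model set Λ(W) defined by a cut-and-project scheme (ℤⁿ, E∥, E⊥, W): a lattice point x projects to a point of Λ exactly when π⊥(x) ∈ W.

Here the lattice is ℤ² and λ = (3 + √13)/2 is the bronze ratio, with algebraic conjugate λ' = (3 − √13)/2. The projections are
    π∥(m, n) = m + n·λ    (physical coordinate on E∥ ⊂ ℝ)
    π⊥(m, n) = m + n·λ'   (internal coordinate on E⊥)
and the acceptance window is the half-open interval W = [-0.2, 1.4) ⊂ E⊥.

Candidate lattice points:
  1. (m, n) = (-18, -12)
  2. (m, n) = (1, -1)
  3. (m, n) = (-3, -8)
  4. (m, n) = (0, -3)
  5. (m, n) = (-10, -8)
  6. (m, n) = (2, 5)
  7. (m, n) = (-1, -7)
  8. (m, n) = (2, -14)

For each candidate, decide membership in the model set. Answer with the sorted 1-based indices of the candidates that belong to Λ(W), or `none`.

2, 4, 6, 7

Numerically λ ≈ 3.3028 and λ' = −1/λ ≈ -0.3028.
#1 (-18,-12): internal coord -18 + (-12)·λ' = -14.3667; -14.3667 ∉ [-0.2, 1.4) → out
#2 (1,-1): internal coord 1 + (-1)·λ' = +1.3028; +1.3028 ∈ [-0.2, 1.4) → IN Λ
#3 (-3,-8): internal coord -3 + (-8)·λ' = -0.5778; -0.5778 ∉ [-0.2, 1.4) → out
#4 (0,-3): internal coord 0 + (-3)·λ' = +0.9083; +0.9083 ∈ [-0.2, 1.4) → IN Λ
#5 (-10,-8): internal coord -10 + (-8)·λ' = -7.5778; -7.5778 ∉ [-0.2, 1.4) → out
#6 (2,5): internal coord 2 + (5)·λ' = +0.4861; +0.4861 ∈ [-0.2, 1.4) → IN Λ
#7 (-1,-7): internal coord -1 + (-7)·λ' = +1.1194; +1.1194 ∈ [-0.2, 1.4) → IN Λ
#8 (2,-14): internal coord 2 + (-14)·λ' = +6.2389; +6.2389 ∉ [-0.2, 1.4) → out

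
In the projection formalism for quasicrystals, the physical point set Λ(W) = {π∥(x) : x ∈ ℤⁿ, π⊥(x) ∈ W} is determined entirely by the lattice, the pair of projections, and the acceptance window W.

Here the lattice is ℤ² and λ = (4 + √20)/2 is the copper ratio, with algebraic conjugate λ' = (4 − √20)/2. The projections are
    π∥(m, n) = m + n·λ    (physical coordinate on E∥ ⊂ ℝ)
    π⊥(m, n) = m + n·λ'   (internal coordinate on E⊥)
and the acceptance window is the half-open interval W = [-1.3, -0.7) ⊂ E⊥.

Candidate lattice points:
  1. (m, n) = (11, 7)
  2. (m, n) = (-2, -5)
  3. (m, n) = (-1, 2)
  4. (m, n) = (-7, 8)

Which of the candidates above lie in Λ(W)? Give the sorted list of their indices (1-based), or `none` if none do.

Numerically λ ≈ 4.23607 and λ' = −1/λ ≈ -0.23607.
candidate 1: (m,n)=(11,7) → π∥ = 11+7·λ ≈ 40.65248, π⊥ = 11+7·λ' ≈ 9.34752 ∉ [-1.3, -0.7) ⇒ out
candidate 2: (m,n)=(-2,-5) → π∥ = -2-5·λ ≈ -23.18034, π⊥ = -2-5·λ' ≈ -0.81966 ∈ [-1.3, -0.7) ⇒ IN Λ
candidate 3: (m,n)=(-1,2) → π∥ = -1+2·λ ≈ 7.47214, π⊥ = -1+2·λ' ≈ -1.47214 ∉ [-1.3, -0.7) ⇒ out
candidate 4: (m,n)=(-7,8) → π∥ = -7+8·λ ≈ 26.88854, π⊥ = -7+8·λ' ≈ -8.88854 ∉ [-1.3, -0.7) ⇒ out

2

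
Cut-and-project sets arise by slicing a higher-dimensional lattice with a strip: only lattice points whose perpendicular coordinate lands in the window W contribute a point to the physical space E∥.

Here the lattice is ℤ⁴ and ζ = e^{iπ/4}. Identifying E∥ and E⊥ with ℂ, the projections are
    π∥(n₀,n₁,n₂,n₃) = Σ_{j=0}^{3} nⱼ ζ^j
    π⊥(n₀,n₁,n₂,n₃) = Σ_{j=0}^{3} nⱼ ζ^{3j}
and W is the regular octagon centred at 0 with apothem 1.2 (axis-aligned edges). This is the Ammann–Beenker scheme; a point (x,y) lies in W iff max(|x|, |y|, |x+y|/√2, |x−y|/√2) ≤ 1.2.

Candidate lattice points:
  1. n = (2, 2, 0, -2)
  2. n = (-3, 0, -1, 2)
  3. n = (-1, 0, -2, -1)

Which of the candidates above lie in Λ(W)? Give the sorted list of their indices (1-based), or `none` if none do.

π⊥(n) = n₀ + n₁ζ³ + n₂ζ⁶ + n₃ζ⁹ where ζ = e^{iπ/4}.
candidate 1: n = (2, 2, 0, -2) → π⊥ ≈ (-0.82843, +0.00000); max(|x|,|y|,|x±y|/√2) = 0.82843 ≤ 1.2 ⇒ ∈ W
candidate 2: n = (-3, 0, -1, 2) → π⊥ ≈ (-1.58579, +2.41421); max(|x|,|y|,|x±y|/√2) = 2.82843 > 1.2 ⇒ ∉ W
candidate 3: n = (-1, 0, -2, -1) → π⊥ ≈ (-1.70711, +1.29289); max(|x|,|y|,|x±y|/√2) = 2.12132 > 1.2 ⇒ ∉ W

1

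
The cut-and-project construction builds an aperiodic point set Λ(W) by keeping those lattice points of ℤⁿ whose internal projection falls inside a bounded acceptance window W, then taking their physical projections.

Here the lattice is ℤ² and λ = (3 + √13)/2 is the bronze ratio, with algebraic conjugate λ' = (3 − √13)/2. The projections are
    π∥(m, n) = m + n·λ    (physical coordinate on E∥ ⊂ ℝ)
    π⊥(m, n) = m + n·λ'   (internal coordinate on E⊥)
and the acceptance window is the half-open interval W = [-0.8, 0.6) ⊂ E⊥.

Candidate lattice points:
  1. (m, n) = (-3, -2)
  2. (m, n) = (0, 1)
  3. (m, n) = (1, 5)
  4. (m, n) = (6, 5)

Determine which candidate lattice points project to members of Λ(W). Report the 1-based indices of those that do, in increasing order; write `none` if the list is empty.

λ' = (3−√13)/2 ≈ -0.302776.
[1] lift (-3,-2): star map gives -2.394449; window check -0.8 ≤ -2.394449 < 0.6 is false → out
[2] lift (0,1): star map gives -0.302776; window check -0.8 ≤ -0.302776 < 0.6 is true → IN Λ
[3] lift (1,5): star map gives -0.513878; window check -0.8 ≤ -0.513878 < 0.6 is true → IN Λ
[4] lift (6,5): star map gives 4.486122; window check -0.8 ≤ 4.486122 < 0.6 is false → out

2, 3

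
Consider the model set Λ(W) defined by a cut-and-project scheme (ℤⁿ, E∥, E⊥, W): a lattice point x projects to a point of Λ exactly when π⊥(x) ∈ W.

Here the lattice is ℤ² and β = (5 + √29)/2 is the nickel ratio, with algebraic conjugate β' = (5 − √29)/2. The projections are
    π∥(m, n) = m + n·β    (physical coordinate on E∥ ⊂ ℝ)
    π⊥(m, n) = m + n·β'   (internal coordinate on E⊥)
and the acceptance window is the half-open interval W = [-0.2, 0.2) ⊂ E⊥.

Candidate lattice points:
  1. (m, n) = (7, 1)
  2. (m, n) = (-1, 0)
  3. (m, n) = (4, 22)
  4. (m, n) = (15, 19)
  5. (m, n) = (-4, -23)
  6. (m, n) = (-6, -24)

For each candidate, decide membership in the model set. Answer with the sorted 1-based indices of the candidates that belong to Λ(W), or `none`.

none

Compute β' = (5−√29)/2 = -0.1926, so π⊥(m,n) = m -0.1926·n.
candidate 1: (m,n)=(7,1) → π∥ = 7+1·β ≈ 12.1926, π⊥ = 7+1·β' ≈ 6.8074 ∉ [-0.2, 0.2) ⇒ out
candidate 2: (m,n)=(-1,0) → π∥ = -1+0·β ≈ -1.0000, π⊥ = -1+0·β' ≈ -1.0000 ∉ [-0.2, 0.2) ⇒ out
candidate 3: (m,n)=(4,22) → π∥ = 4+22·β ≈ 118.2368, π⊥ = 4+22·β' ≈ -0.2368 ∉ [-0.2, 0.2) ⇒ out
candidate 4: (m,n)=(15,19) → π∥ = 15+19·β ≈ 113.6591, π⊥ = 15+19·β' ≈ 11.3409 ∉ [-0.2, 0.2) ⇒ out
candidate 5: (m,n)=(-4,-23) → π∥ = -4-23·β ≈ -123.4294, π⊥ = -4-23·β' ≈ 0.4294 ∉ [-0.2, 0.2) ⇒ out
candidate 6: (m,n)=(-6,-24) → π∥ = -6-24·β ≈ -130.6220, π⊥ = -6-24·β' ≈ -1.3780 ∉ [-0.2, 0.2) ⇒ out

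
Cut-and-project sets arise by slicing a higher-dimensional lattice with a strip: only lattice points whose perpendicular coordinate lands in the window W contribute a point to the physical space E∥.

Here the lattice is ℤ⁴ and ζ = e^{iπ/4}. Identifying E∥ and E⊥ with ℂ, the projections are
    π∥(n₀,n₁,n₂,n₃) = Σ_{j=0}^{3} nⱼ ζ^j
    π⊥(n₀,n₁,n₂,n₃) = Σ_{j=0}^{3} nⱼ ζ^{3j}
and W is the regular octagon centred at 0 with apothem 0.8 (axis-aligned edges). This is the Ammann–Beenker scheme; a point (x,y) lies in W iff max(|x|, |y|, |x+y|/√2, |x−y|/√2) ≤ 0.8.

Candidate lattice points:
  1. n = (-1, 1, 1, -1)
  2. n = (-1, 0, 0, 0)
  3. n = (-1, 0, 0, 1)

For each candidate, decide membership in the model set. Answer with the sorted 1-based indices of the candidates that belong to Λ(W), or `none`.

Internal map: ζ^{3j} for j=0..3 gives (1,0), (−√2/2,√2/2), (0,−1), (√2/2,√2/2).
candidate 1: n = (-1, 1, 1, -1) → π⊥ ≈ (-2.4142, -1.0000); max(|x|,|y|,|x±y|/√2) = 2.4142 > 0.8 ⇒ ∉ W
candidate 2: n = (-1, 0, 0, 0) → π⊥ ≈ (-1.0000, +0.0000); max(|x|,|y|,|x±y|/√2) = 1.0000 > 0.8 ⇒ ∉ W
candidate 3: n = (-1, 0, 0, 1) → π⊥ ≈ (-0.2929, +0.7071); max(|x|,|y|,|x±y|/√2) = 0.7071 ≤ 0.8 ⇒ ∈ W

3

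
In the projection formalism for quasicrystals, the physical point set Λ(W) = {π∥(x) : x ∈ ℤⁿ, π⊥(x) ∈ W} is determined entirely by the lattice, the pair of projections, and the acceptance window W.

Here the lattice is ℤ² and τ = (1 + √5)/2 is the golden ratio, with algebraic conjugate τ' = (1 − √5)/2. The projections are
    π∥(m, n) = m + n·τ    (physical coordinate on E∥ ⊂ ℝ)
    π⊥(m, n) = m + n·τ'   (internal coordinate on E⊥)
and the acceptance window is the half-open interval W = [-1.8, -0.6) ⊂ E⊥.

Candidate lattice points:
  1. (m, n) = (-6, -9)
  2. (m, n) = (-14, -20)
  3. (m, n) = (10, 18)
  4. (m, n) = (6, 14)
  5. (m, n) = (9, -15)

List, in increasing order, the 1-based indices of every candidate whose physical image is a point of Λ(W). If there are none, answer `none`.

τ' = (1−√5)/2 ≈ -0.618034.
[1] lift (-6,-9): star map gives -0.437694; window check -1.8 ≤ -0.437694 < -0.6 is false → out
[2] lift (-14,-20): star map gives -1.639320; window check -1.8 ≤ -1.639320 < -0.6 is true → IN Λ
[3] lift (10,18): star map gives -1.124612; window check -1.8 ≤ -1.124612 < -0.6 is true → IN Λ
[4] lift (6,14): star map gives -2.652476; window check -1.8 ≤ -2.652476 < -0.6 is false → out
[5] lift (9,-15): star map gives 18.270510; window check -1.8 ≤ 18.270510 < -0.6 is false → out

2, 3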